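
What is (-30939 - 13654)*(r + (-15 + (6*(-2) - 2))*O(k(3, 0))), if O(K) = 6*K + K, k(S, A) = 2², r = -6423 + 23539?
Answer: -727044272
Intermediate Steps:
r = 17116
k(S, A) = 4
O(K) = 7*K
(-30939 - 13654)*(r + (-15 + (6*(-2) - 2))*O(k(3, 0))) = (-30939 - 13654)*(17116 + (-15 + (6*(-2) - 2))*(7*4)) = -44593*(17116 + (-15 + (-12 - 2))*28) = -44593*(17116 + (-15 - 14)*28) = -44593*(17116 - 29*28) = -44593*(17116 - 812) = -44593*16304 = -727044272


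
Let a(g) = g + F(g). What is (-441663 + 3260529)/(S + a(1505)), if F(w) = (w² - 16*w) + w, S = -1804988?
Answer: 2818866/438967 ≈ 6.4216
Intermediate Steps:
F(w) = w² - 15*w
a(g) = g + g*(-15 + g)
(-441663 + 3260529)/(S + a(1505)) = (-441663 + 3260529)/(-1804988 + 1505*(-14 + 1505)) = 2818866/(-1804988 + 1505*1491) = 2818866/(-1804988 + 2243955) = 2818866/438967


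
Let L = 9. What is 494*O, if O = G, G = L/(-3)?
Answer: -1482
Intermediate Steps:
G = -3 (G = 9/(-3) = 9*(-⅓) = -3)
O = -3
494*O = 494*(-3) = -1482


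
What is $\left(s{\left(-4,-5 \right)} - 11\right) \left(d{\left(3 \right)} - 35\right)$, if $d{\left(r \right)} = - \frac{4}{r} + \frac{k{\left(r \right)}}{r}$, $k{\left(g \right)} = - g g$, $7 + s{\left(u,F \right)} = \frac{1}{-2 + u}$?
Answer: $\frac{6431}{9} \approx 714.56$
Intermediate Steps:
$s{\left(u,F \right)} = -7 + \frac{1}{-2 + u}$
$k{\left(g \right)} = - g^{2}$
$d{\left(r \right)} = - r - \frac{4}{r}$ ($d{\left(r \right)} = - \frac{4}{r} + \frac{\left(-1\right) r^{2}}{r} = - \frac{4}{r} - r = - r - \frac{4}{r}$)
$\left(s{\left(-4,-5 \right)} - 11\right) \left(d{\left(3 \right)} - 35\right) = \left(\frac{15 - -28}{-2 - 4} - 11\right) \left(\left(\left(-1\right) 3 - \frac{4}{3}\right) - 35\right) = \left(\frac{15 + 28}{-6} - 11\right) \left(\left(-3 - \frac{4}{3}\right) - 35\right) = \left(\left(- \frac{1}{6}\right) 43 - 11\right) \left(\left(-3 - \frac{4}{3}\right) - 35\right) = \left(- \frac{43}{6} - 11\right) \left(- \frac{13}{3} - 35\right) = \left(- \frac{109}{6}\right) \left(- \frac{118}{3}\right) = \frac{6431}{9}$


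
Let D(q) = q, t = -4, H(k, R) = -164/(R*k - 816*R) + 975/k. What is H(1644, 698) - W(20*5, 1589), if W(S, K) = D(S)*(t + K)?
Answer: -6274859026259/39589164 ≈ -1.5850e+5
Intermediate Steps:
H(k, R) = -164/(-816*R + R*k) + 975/k
W(S, K) = S*(-4 + K)
H(1644, 698) - W(20*5, 1589) = (-795600*698 - 164*1644 + 975*698*1644)/(698*1644*(-816 + 1644)) - 20*5*(-4 + 1589) = (1/698)*(1/1644)*(-555328800 - 269616 + 1118824200)/828 - 100*1585 = (1/698)*(1/1644)*(1/828)*563225784 - 1*158500 = 23467741/39589164 - 158500 = -6274859026259/39589164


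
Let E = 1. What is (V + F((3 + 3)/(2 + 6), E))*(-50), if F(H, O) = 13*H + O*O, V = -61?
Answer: 5025/2 ≈ 2512.5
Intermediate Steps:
F(H, O) = O² + 13*H (F(H, O) = 13*H + O² = O² + 13*H)
(V + F((3 + 3)/(2 + 6), E))*(-50) = (-61 + (1² + 13*((3 + 3)/(2 + 6))))*(-50) = (-61 + (1 + 13*(6/8)))*(-50) = (-61 + (1 + 13*(6*(⅛))))*(-50) = (-61 + (1 + 13*(¾)))*(-50) = (-61 + (1 + 39/4))*(-50) = (-61 + 43/4)*(-50) = -201/4*(-50) = 5025/2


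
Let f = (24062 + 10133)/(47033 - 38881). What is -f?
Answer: -34195/8152 ≈ -4.1947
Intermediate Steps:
f = 34195/8152 ≈ 4.1947
-f = -1*34195/8152 = -34195/8152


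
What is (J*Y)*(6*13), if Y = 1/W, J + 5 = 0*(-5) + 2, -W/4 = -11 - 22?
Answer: -39/22 ≈ -1.7727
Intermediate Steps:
W = 132 (W = -4*(-11 - 22) = -4*(-33) = 132)
J = -3 (J = -5 + (0*(-5) + 2) = -5 + (0 + 2) = -5 + 2 = -3)
Y = 1/132 ≈ 0.0075758
(J*Y)*(6*13) = (-3*1/132)*(6*13) = -1/44*78 = -39/22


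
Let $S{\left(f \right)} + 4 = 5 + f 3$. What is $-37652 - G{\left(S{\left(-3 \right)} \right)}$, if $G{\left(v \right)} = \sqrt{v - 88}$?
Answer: $-37652 - 4 i \sqrt{6} \approx -37652.0 - 9.798 i$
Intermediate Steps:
$S{\left(f \right)} = 1 + 3 f$ ($S{\left(f \right)} = -4 + \left(5 + f 3\right) = -4 + \left(5 + 3 f\right) = 1 + 3 f$)
$G{\left(v \right)} = \sqrt{-88 + v}$
$-37652 - G{\left(S{\left(-3 \right)} \right)} = -37652 - \sqrt{-88 + \left(1 + 3 \left(-3\right)\right)} = -37652 - \sqrt{-88 + \left(1 - 9\right)} = -37652 - \sqrt{-88 - 8} = -37652 - \sqrt{-96} = -37652 - 4 i \sqrt{6}$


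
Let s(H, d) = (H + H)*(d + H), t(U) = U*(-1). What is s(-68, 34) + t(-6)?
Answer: 4630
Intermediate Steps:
t(U) = -U
s(H, d) = 2*H*(H + d) (s(H, d) = (2*H)*(H + d) = 2*H*(H + d))
s(-68, 34) + t(-6) = 2*(-68)*(-68 + 34) - 1*(-6) = 2*(-68)*(-34) + 6 = 4624 + 6 = 4630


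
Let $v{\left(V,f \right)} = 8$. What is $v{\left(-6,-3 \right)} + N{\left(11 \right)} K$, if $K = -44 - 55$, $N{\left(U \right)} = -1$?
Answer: $107$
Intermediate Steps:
$K = -99$
$v{\left(-6,-3 \right)} + N{\left(11 \right)} K = 8 - -99 = 8 + 99 = 107$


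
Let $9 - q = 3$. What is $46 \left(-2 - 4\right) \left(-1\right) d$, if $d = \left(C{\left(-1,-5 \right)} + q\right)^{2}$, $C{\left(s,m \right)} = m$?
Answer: $276$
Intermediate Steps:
$q = 6$ ($q = 9 - 3 = 6$)
$d = 1$ ($d = \left(-5 + 6\right)^{2} = 1^{2} = 1$)
$46 \left(-2 - 4\right) \left(-1\right) d = 46 \left(-2 - 4\right) \left(-1\right) 1 = 46 \left(\left(-6\right) \left(-1\right)\right) 1 = 46 \cdot 6 \cdot 1 = 276 \cdot 1 = 276$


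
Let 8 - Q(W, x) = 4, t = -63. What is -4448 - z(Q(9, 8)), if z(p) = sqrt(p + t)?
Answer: -4448 - I*sqrt(59) ≈ -4448.0 - 7.6811*I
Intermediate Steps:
Q(W, x) = 4 (Q(W, x) = 8 - 1*4 = 8 - 4 = 4)
z(p) = sqrt(-63 + p) (z(p) = sqrt(p - 63) = sqrt(-63 + p))
-4448 - z(Q(9, 8)) = -4448 - sqrt(-63 + 4) = -4448 - sqrt(-59) = -4448 - I*sqrt(59)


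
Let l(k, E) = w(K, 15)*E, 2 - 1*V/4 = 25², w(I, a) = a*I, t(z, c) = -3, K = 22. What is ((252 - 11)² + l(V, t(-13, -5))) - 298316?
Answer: -241225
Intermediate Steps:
w(I, a) = I*a
V = -2492 (V = 8 - 4*25² = 8 - 4*625 = 8 - 2500 = -2492)
l(k, E) = 330*E (l(k, E) = (22*15)*E = 330*E)
((252 - 11)² + l(V, t(-13, -5))) - 298316 = ((252 - 11)² + 330*(-3)) - 298316 = (241² - 990) - 298316 = (58081 - 990) - 298316 = 57091 - 298316 = -241225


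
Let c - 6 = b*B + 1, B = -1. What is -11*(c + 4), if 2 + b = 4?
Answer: -99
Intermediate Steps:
b = 2 (b = -2 + 4 = 2)
c = 5 (c = 6 + (2*(-1) + 1) = 6 + (-2 + 1) = 6 - 1 = 5)
-11*(c + 4) = -11*(5 + 4) = -11*9 = -99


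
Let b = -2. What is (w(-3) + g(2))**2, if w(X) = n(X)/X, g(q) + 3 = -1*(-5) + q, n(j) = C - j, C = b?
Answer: 121/9 ≈ 13.444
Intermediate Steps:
C = -2
n(j) = -2 - j
g(q) = 2 + q (g(q) = -3 + (-1*(-5) + q) = -3 + (5 + q) = 2 + q)
w(X) = (-2 - X)/X
(w(-3) + g(2))**2 = ((-2 - 1*(-3))/(-3) + (2 + 2))**2 = (-(-2 + 3)/3 + 4)**2 = (-1/3*1 + 4)**2 = (-1/3 + 4)**2 = (11/3)**2 = 121/9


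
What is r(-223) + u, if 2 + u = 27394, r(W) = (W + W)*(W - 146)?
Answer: 191966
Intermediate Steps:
r(W) = 2*W*(-146 + W) (r(W) = (2*W)*(-146 + W) = 2*W*(-146 + W))
u = 27392 (u = -2 + 27394 = 27392)
r(-223) + u = 2*(-223)*(-146 - 223) + 27392 = 2*(-223)*(-369) + 27392 = 164574 + 27392 = 191966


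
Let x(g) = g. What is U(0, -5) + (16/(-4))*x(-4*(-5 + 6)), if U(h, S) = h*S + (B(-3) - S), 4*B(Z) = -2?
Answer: 41/2 ≈ 20.500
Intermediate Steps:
B(Z) = -1/2 (B(Z) = (1/4)*(-2) = -1/2)
U(h, S) = -1/2 - S + S*h (U(h, S) = h*S + (-1/2 - S) = S*h + (-1/2 - S) = -1/2 - S + S*h)
U(0, -5) + (16/(-4))*x(-4*(-5 + 6)) = (-1/2 - 1*(-5) - 5*0) + (16/(-4))*(-4*(-5 + 6)) = (-1/2 + 5 + 0) + (16*(-1/4))*(-4*1) = 9/2 - 4*(-4) = 9/2 + 16 = 41/2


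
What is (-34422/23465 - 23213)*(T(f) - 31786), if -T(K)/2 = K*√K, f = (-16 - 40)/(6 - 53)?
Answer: 17314707266062/23465 + 122018952608*√658/51834185 ≈ 7.3796e+8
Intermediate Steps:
f = 56/47 (f = -56/(-47) = -56*(-1/47) = 56/47 ≈ 1.1915)
T(K) = -2*K^(3/2) (T(K) = -2*K*√K = -2*K^(3/2))
(-34422/23465 - 23213)*(T(f) - 31786) = (-34422/23465 - 23213)*(-224*√658/2209 - 31786) = -544727467*(-31786 - 224*√658/2209)/23465 = 17314707266062/23465 + 122018952608*√658/51834185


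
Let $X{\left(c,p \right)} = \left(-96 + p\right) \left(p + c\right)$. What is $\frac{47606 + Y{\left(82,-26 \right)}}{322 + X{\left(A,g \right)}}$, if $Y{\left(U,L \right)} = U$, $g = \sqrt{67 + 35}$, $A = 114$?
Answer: $- \frac{62709720}{13829669} - \frac{107298 \sqrt{102}}{13829669} \approx -4.6128$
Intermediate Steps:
$g = \sqrt{102} \approx 10.1$
$X{\left(c,p \right)} = \left(-96 + p\right) \left(c + p\right)$
$\frac{47606 + Y{\left(82,-26 \right)}}{322 + X{\left(A,g \right)}} = \frac{47606 + 82}{322 + \left(\left(\sqrt{102}\right)^{2} - 10944 - 96 \sqrt{102} + 114 \sqrt{102}\right)} = \frac{47688}{322 + \left(102 - 10944 - 96 \sqrt{102} + 114 \sqrt{102}\right)} = \frac{47688}{322 - \left(10842 - 18 \sqrt{102}\right)} = \frac{47688}{-10520 + 18 \sqrt{102}}$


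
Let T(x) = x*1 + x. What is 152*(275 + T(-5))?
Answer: 40280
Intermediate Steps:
T(x) = 2*x (T(x) = x + x = 2*x)
152*(275 + T(-5)) = 152*(275 + 2*(-5)) = 152*(275 - 10) = 152*265 = 40280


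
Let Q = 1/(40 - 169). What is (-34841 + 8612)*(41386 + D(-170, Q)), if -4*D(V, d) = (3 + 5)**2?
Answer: -1085093730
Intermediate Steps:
Q = -1/129 (Q = 1/(-129) = -1/129 ≈ -0.0077519)
D(V, d) = -16 (D(V, d) = -(3 + 5)**2/4 = -1/4*8**2 = -1/4*64 = -16)
(-34841 + 8612)*(41386 + D(-170, Q)) = (-34841 + 8612)*(41386 - 16) = -26229*41370 = -1085093730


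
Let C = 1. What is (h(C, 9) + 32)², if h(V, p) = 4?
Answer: 1296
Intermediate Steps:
(h(C, 9) + 32)² = (4 + 32)² = 36² = 1296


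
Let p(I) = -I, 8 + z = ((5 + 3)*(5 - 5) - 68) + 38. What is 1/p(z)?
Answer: 1/38 ≈ 0.026316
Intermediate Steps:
z = -38 (z = -8 + (((5 + 3)*(5 - 5) - 68) + 38) = -8 + ((8*0 - 68) + 38) = -8 + ((0 - 68) + 38) = -8 + (-68 + 38) = -8 - 30 = -38)
1/p(z) = 1/(-1*(-38)) = 1/38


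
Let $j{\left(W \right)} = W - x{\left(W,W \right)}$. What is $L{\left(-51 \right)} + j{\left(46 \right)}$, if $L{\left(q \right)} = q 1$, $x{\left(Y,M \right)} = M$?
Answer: $-51$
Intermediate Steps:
$L{\left(q \right)} = q$
$j{\left(W \right)} = 0$ ($j{\left(W \right)} = W - W = 0$)
$L{\left(-51 \right)} + j{\left(46 \right)} = -51 + 0 = -51$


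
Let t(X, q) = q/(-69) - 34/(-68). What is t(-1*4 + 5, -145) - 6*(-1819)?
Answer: 1506491/138 ≈ 10917.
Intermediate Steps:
t(X, q) = ½ - q/69 (t(X, q) = q*(-1/69) - 34*(-1/68) = -q/69 + ½ = ½ - q/69)
t(-1*4 + 5, -145) - 6*(-1819) = (½ - 1/69*(-145)) - 6*(-1819) = (½ + 145/69) - 1*(-10914) = 359/138 + 10914 = 1506491/138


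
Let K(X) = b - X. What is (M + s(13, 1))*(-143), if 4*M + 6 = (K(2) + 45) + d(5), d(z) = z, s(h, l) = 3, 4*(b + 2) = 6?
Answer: -15301/8 ≈ -1912.6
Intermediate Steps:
b = -1/2 (b = -2 + (1/4)*6 = -2 + 3/2 = -1/2 ≈ -0.50000)
K(X) = -1/2 - X
M = 83/8 (M = -3/2 + (((-1/2 - 1*2) + 45) + 5)/4 = -3/2 + (((-1/2 - 2) + 45) + 5)/4 = -3/2 + ((-5/2 + 45) + 5)/4 = -3/2 + (85/2 + 5)/4 = -3/2 + (1/4)*(95/2) = -3/2 + 95/8 = 83/8 ≈ 10.375)
(M + s(13, 1))*(-143) = (83/8 + 3)*(-143) = (107/8)*(-143) = -15301/8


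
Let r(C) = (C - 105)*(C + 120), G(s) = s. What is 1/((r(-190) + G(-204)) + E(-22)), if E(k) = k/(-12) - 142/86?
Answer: 258/5275115 ≈ 4.8909e-5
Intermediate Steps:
r(C) = (-105 + C)*(120 + C)
E(k) = -71/43 - k/12 (E(k) = k*(-1/12) - 142*1/86 = -k/12 - 71/43 = -71/43 - k/12)
1/((r(-190) + G(-204)) + E(-22)) = 1/(((-12600 + (-190)² + 15*(-190)) - 204) + (-71/43 - 1/12*(-22))) = 1/(((-12600 + 36100 - 2850) - 204) + (-71/43 + 11/6)) = 1/((20650 - 204) + 47/258) = 1/(20446 + 47/258) = 1/(5275115/258) = 258/5275115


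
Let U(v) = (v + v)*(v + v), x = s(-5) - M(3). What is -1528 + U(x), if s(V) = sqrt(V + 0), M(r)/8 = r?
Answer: 756 - 192*I*sqrt(5) ≈ 756.0 - 429.33*I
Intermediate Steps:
M(r) = 8*r
s(V) = sqrt(V)
x = -24 + I*sqrt(5) (x = sqrt(-5) - 8*3 = I*sqrt(5) - 1*24 = I*sqrt(5) - 24 = -24 + I*sqrt(5) ≈ -24.0 + 2.2361*I)
U(v) = 4*v**2 (U(v) = (2*v)*(2*v) = 4*v**2)
-1528 + U(x) = -1528 + 4*(-24 + I*sqrt(5))**2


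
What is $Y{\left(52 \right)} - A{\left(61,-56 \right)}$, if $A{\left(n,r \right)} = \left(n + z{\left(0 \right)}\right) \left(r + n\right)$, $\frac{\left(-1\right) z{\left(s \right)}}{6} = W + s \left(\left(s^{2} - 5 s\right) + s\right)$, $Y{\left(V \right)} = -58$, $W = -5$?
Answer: $-513$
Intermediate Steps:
$z{\left(s \right)} = 30 - 6 s \left(s^{2} - 4 s\right)$ ($z{\left(s \right)} = - 6 \left(-5 + s \left(\left(s^{2} - 5 s\right) + s\right)\right) = - 6 \left(-5 + s \left(s^{2} - 4 s\right)\right) = 30 - 6 s \left(s^{2} - 4 s\right)$)
$A{\left(n,r \right)} = \left(30 + n\right) \left(n + r\right)$ ($A{\left(n,r \right)} = \left(n + \left(30 - 6 \cdot 0^{3} + 24 \cdot 0^{2}\right)\right) \left(r + n\right) = \left(n + \left(30 - 0 + 24 \cdot 0\right)\right) \left(n + r\right) = \left(n + \left(30 + 0 + 0\right)\right) \left(n + r\right) = \left(n + 30\right) \left(n + r\right) = \left(30 + n\right) \left(n + r\right)$)
$Y{\left(52 \right)} - A{\left(61,-56 \right)} = -58 - \left(61^{2} + 30 \cdot 61 + 30 \left(-56\right) + 61 \left(-56\right)\right) = -58 - \left(3721 + 1830 - 1680 - 3416\right) = -58 - 455 = -513$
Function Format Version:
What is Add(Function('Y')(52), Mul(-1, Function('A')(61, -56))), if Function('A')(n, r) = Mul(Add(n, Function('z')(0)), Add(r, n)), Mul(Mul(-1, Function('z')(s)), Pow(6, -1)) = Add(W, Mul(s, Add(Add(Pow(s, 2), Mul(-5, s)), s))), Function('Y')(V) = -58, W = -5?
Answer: -513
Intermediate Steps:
Function('z')(s) = Add(30, Mul(-6, s, Add(Pow(s, 2), Mul(-4, s)))) (Function('z')(s) = Mul(-6, Add(-5, Mul(s, Add(Add(Pow(s, 2), Mul(-5, s)), s)))) = Mul(-6, Add(-5, Mul(s, Add(Pow(s, 2), Mul(-4, s))))) = Add(30, Mul(-6, s, Add(Pow(s, 2), Mul(-4, s)))))
Function('A')(n, r) = Mul(Add(30, n), Add(n, r)) (Function('A')(n, r) = Mul(Add(n, Add(30, Mul(-6, Pow(0, 3)), Mul(24, Pow(0, 2)))), Add(r, n)) = Mul(Add(n, Add(30, Mul(-6, 0), Mul(24, 0))), Add(n, r)) = Mul(Add(n, Add(30, 0, 0)), Add(n, r)) = Mul(Add(n, 30), Add(n, r)) = Mul(Add(30, n), Add(n, r)))
Add(Function('Y')(52), Mul(-1, Function('A')(61, -56))) = Add(-58, Mul(-1, Add(Pow(61, 2), Mul(30, 61), Mul(30, -56), Mul(61, -56)))) = Add(-58, Mul(-1, Add(3721, 1830, -1680, -3416))) = Add(-58, Mul(-1, 455)) = Add(-58, -455) = -513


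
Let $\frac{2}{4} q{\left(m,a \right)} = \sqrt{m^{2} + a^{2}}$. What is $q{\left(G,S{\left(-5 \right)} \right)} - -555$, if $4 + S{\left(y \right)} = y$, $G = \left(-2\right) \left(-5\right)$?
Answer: $555 + 2 \sqrt{181} \approx 581.91$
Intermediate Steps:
$G = 10$
$S{\left(y \right)} = -4 + y$
$q{\left(m,a \right)} = 2 \sqrt{a^{2} + m^{2}}$ ($q{\left(m,a \right)} = 2 \sqrt{m^{2} + a^{2}} = 2 \sqrt{a^{2} + m^{2}}$)
$q{\left(G,S{\left(-5 \right)} \right)} - -555 = 2 \sqrt{\left(-4 - 5\right)^{2} + 10^{2}} - -555 = 2 \sqrt{\left(-9\right)^{2} + 100} + 555 = 2 \sqrt{81 + 100} + 555 = 2 \sqrt{181} + 555 = 555 + 2 \sqrt{181}$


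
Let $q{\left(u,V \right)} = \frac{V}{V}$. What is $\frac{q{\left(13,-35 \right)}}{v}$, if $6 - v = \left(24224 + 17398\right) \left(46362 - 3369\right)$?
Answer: $- \frac{1}{1789454640} \approx -5.5883 \cdot 10^{-10}$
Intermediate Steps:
$q{\left(u,V \right)} = 1$
$v = -1789454640$ ($v = 6 - \left(24224 + 17398\right) \left(46362 - 3369\right) = 6 - 41622 \cdot 42993 = 6 - 1789454646 = -1789454640$)
$\frac{q{\left(13,-35 \right)}}{v} = 1 \frac{1}{-1789454640} = 1 \left(- \frac{1}{1789454640}\right) = - \frac{1}{1789454640}$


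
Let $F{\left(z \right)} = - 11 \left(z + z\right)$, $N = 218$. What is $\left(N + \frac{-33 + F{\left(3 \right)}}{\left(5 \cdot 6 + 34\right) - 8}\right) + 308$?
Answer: $\frac{29357}{56} \approx 524.23$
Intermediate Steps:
$F{\left(z \right)} = - 22 z$ ($F{\left(z \right)} = - 11 \cdot 2 z = - 22 z$)
$\left(N + \frac{-33 + F{\left(3 \right)}}{\left(5 \cdot 6 + 34\right) - 8}\right) + 308 = \left(218 + \frac{-33 - 66}{\left(5 \cdot 6 + 34\right) - 8}\right) + 308 = \left(218 + \frac{-33 - 66}{\left(30 + 34\right) - 8}\right) + 308 = \left(218 - \frac{99}{64 - 8}\right) + 308 = \left(218 - \frac{99}{56}\right) + 308 = \frac{12109}{56} + 308 = \frac{29357}{56}$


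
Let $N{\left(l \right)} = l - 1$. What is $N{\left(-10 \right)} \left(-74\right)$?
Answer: $814$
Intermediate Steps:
$N{\left(l \right)} = -1 + l$
$N{\left(-10 \right)} \left(-74\right) = \left(-1 - 10\right) \left(-74\right) = \left(-11\right) \left(-74\right) = 814$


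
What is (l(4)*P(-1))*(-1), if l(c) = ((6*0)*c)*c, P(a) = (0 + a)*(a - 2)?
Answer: 0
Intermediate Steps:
P(a) = a*(-2 + a)
l(c) = 0 (l(c) = (0*c)*c = 0*c = 0)
(l(4)*P(-1))*(-1) = (0*(-(-2 - 1)))*(-1) = (0*(-1*(-3)))*(-1) = (0*3)*(-1) = 0*(-1) = 0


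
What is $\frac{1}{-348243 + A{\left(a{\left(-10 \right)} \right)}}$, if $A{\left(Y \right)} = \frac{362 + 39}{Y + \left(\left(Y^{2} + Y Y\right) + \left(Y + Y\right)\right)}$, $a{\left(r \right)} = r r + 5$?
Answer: $- \frac{22365}{7788454294} \approx -2.8716 \cdot 10^{-6}$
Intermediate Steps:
$a{\left(r \right)} = 5 + r^{2}$ ($a{\left(r \right)} = r^{2} + 5 = 5 + r^{2}$)
$A{\left(Y \right)} = \frac{401}{2 Y^{2} + 3 Y}$ ($A{\left(Y \right)} = \frac{401}{Y + \left(\left(Y^{2} + Y^{2}\right) + 2 Y\right)} = \frac{401}{Y + \left(2 Y^{2} + 2 Y\right)} = \frac{401}{Y + \left(2 Y + 2 Y^{2}\right)} = \frac{401}{2 Y^{2} + 3 Y}$)
$\frac{1}{-348243 + A{\left(a{\left(-10 \right)} \right)}} = \frac{1}{-348243 + \frac{401}{\left(5 + \left(-10\right)^{2}\right) \left(3 + 2 \left(5 + \left(-10\right)^{2}\right)\right)}} = \frac{1}{-348243 + \frac{401}{\left(5 + 100\right) \left(3 + 2 \left(5 + 100\right)\right)}} = \frac{1}{-348243 + \frac{401}{105 \left(3 + 2 \cdot 105\right)}} = \frac{1}{-348243 + 401 \cdot \frac{1}{105} \frac{1}{3 + 210}} = \frac{1}{-348243 + 401 \cdot \frac{1}{105} \cdot \frac{1}{213}} = \frac{1}{-348243 + \frac{401}{22365}} = \frac{1}{- \frac{7788454294}{22365}} = - \frac{22365}{7788454294}$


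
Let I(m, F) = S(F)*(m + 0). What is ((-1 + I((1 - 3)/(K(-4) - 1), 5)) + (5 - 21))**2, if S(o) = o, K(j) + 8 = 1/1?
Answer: 3969/16 ≈ 248.06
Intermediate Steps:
K(j) = -7 (K(j) = -8 + 1/1 = -8 + 1 = -7)
I(m, F) = F*m (I(m, F) = F*(m + 0) = F*m)
((-1 + I((1 - 3)/(K(-4) - 1), 5)) + (5 - 21))**2 = ((-1 + 5*((1 - 3)/(-7 - 1))) + (5 - 21))**2 = ((-1 + 5*(-2/(-8))) - 16)**2 = ((-1 + 5*(-2*(-1/8))) - 16)**2 = ((-1 + 5*(1/4)) - 16)**2 = ((-1 + 5/4) - 16)**2 = (1/4 - 16)**2 = (-63/4)**2 = 3969/16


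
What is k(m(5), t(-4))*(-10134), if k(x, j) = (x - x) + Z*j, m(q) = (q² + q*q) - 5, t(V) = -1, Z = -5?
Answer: -50670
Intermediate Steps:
m(q) = -5 + 2*q² (m(q) = (q² + q²) - 5 = 2*q² - 5 = -5 + 2*q²)
k(x, j) = -5*j (k(x, j) = (x - x) - 5*j = 0 - 5*j = -5*j)
k(m(5), t(-4))*(-10134) = -5*(-1)*(-10134) = 5*(-10134) = -50670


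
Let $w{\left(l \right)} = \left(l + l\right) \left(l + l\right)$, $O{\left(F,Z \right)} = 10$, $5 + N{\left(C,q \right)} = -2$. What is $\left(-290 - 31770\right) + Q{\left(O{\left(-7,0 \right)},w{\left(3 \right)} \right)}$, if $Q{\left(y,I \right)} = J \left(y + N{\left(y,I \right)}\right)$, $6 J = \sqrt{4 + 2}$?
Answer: $-32060 + \frac{\sqrt{6}}{2} \approx -32059.0$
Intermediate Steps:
$N{\left(C,q \right)} = -7$ ($N{\left(C,q \right)} = -5 - 2 = -7$)
$J = \frac{\sqrt{6}}{6}$ ($J = \frac{\sqrt{4 + 2}}{6} = \frac{\sqrt{6}}{6} \approx 0.40825$)
$w{\left(l \right)} = 4 l^{2}$ ($w{\left(l \right)} = 2 l 2 l = 4 l^{2}$)
$Q{\left(y,I \right)} = \frac{\sqrt{6} \left(-7 + y\right)}{6}$ ($Q{\left(y,I \right)} = \frac{\sqrt{6}}{6} \left(y - 7\right) = \frac{\sqrt{6}}{6} \left(-7 + y\right) = \frac{\sqrt{6} \left(-7 + y\right)}{6}$)
$\left(-290 - 31770\right) + Q{\left(O{\left(-7,0 \right)},w{\left(3 \right)} \right)} = \left(-290 - 31770\right) + \frac{\sqrt{6} \left(-7 + 10\right)}{6} = -32060 + \frac{1}{6} \sqrt{6} \cdot 3 = -32060 + \frac{\sqrt{6}}{2}$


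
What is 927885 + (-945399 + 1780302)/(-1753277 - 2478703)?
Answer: 436309991933/470220 ≈ 9.2789e+5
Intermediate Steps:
927885 + (-945399 + 1780302)/(-1753277 - 2478703) = 927885 + 834903/(-4231980) = 927885 + 834903*(-1/4231980) = 927885 - 92767/470220 = 436309991933/470220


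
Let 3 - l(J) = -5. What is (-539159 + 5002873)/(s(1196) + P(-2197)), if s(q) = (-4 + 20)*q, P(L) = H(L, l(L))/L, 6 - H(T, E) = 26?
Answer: 4903389829/21020906 ≈ 233.26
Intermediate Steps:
l(J) = 8 (l(J) = 3 - 1*(-5) = 3 + 5 = 8)
H(T, E) = -20 (H(T, E) = 6 - 1*26 = 6 - 26 = -20)
P(L) = -20/L
s(q) = 16*q
(-539159 + 5002873)/(s(1196) + P(-2197)) = (-539159 + 5002873)/(16*1196 - 20/(-2197)) = 4463714/(19136 - 20*(-1/2197)) = 4463714/(19136 + 20/2197) = 4463714/(42041812/2197) = 4463714*(2197/42041812) = 4903389829/21020906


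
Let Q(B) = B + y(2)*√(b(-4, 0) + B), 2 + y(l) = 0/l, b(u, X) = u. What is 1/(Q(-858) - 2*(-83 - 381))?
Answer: I/(2*(√862 + 35*I)) ≈ 0.0083852 + 0.007034*I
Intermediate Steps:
y(l) = -2 (y(l) = -2 + 0/l = -2 + 0 = -2)
Q(B) = B - 2*√(-4 + B)
1/(Q(-858) - 2*(-83 - 381)) = 1/((-858 - 2*√(-4 - 858)) - 2*(-83 - 381)) = 1/((-858 - 2*I*√862) - 2*(-464)) = 1/((-858 - 2*I*√862) + 928) = 1/(70 - 2*I*√862)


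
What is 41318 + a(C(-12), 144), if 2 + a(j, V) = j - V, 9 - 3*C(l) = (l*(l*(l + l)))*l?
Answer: 27351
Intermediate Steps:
C(l) = 3 - 2*l⁴/3 (C(l) = 3 - l*(l*(l + l))*l/3 = 3 - l*(l*(2*l))*l/3 = 3 - l*(2*l²)*l/3 = 3 - 2*l³*l/3 = 3 - 2*l⁴/3)
a(j, V) = -2 + j - V (a(j, V) = -2 + (j - V) = -2 + j - V)
41318 + a(C(-12), 144) = 41318 + (-2 + (3 - ⅔*(-12)⁴) - 1*144) = 41318 + (-2 + (3 - ⅔*20736) - 144) = 41318 + (-2 + (3 - 13824) - 144) = 41318 + (-2 - 13821 - 144) = 41318 - 13967 = 27351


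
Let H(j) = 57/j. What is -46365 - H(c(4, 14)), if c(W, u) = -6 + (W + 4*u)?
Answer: -834589/18 ≈ -46366.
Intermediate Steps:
c(W, u) = -6 + W + 4*u
-46365 - H(c(4, 14)) = -46365 - 57/(-6 + 4 + 4*14) = -46365 - 57/(-6 + 4 + 56) = -46365 - 57/54 = -46365 - 1*19/18 = -46365 - 19/18 = -834589/18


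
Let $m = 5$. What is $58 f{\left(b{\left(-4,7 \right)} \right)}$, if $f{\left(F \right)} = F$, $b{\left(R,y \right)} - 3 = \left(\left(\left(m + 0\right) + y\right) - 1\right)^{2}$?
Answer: $7192$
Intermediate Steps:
$b{\left(R,y \right)} = 3 + \left(4 + y\right)^{2}$ ($b{\left(R,y \right)} = 3 + \left(\left(\left(5 + 0\right) + y\right) - 1\right)^{2} = 3 + \left(\left(5 + y\right) - 1\right)^{2} = 3 + \left(4 + y\right)^{2}$)
$58 f{\left(b{\left(-4,7 \right)} \right)} = 58 \left(3 + \left(4 + 7\right)^{2}\right) = 58 \left(3 + 11^{2}\right) = 58 \left(3 + 121\right) = 58 \cdot 124 = 7192$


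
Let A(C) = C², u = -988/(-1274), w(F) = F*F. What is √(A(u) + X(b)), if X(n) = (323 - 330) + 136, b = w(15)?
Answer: √311173/49 ≈ 11.384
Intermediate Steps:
w(F) = F²
b = 225 (b = 15² = 225)
u = 38/49 (u = -988*(-1/1274) = 38/49 ≈ 0.77551)
X(n) = 129 (X(n) = -7 + 136 = 129)
√(A(u) + X(b)) = √((38/49)² + 129) = √(1444/2401 + 129) = √(311173/2401) = √311173/49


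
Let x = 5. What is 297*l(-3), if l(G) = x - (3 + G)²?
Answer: 1485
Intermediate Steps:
l(G) = 5 - (3 + G)²
297*l(-3) = 297*(5 - (3 - 3)²) = 297*(5 - 1*0²) = 297*(5 - 1*0) = 297*(5 + 0) = 297*5 = 1485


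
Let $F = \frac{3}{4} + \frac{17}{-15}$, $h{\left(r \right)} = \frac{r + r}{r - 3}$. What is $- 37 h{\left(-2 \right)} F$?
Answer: $\frac{851}{75} \approx 11.347$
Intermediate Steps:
$h{\left(r \right)} = \frac{2 r}{-3 + r}$
$F = - \frac{23}{60}$ ($F = 3 \cdot \frac{1}{4} + 17 \left(- \frac{1}{15}\right) = \frac{3}{4} - \frac{17}{15} = - \frac{23}{60} \approx -0.38333$)
$- 37 h{\left(-2 \right)} F = - 37 \cdot 2 \left(-2\right) \frac{1}{-3 - 2} \left(- \frac{23}{60}\right) = - 37 \cdot 2 \left(-2\right) \frac{1}{-5} \left(- \frac{23}{60}\right) = - 37 \cdot 2 \left(-2\right) \left(- \frac{1}{5}\right) \left(- \frac{23}{60}\right) = \left(-37\right) \frac{4}{5} \left(- \frac{23}{60}\right) = \left(- \frac{148}{5}\right) \left(- \frac{23}{60}\right) = \frac{851}{75}$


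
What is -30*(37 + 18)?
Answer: -1650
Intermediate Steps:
-30*(37 + 18) = -30*55 = -1650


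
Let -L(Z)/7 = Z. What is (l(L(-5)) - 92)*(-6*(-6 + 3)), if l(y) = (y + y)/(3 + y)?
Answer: -30834/19 ≈ -1622.8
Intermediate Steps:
L(Z) = -7*Z
l(y) = 2*y/(3 + y) (l(y) = (2*y)/(3 + y) = 2*y/(3 + y))
(l(L(-5)) - 92)*(-6*(-6 + 3)) = (2*(-7*(-5))/(3 - 7*(-5)) - 92)*(-6*(-6 + 3)) = (2*35/(3 + 35) - 92)*(-6*(-3)) = (2*35/38 - 92)*18 = (2*35*(1/38) - 92)*18 = (35/19 - 92)*18 = -1713/19*18 = -30834/19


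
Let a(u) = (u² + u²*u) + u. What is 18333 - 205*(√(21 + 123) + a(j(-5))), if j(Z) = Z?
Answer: 37398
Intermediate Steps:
a(u) = u + u² + u³ (a(u) = (u² + u³) + u = u + u² + u³)
18333 - 205*(√(21 + 123) + a(j(-5))) = 18333 - 205*(√(21 + 123) - 5*(1 - 5 + (-5)²)) = 18333 - 205*(√144 - 5*(1 - 5 + 25)) = 18333 - 205*(12 - 5*21) = 18333 - 205*(12 - 105) = 18333 - 205*(-93) = 18333 + 19065 = 37398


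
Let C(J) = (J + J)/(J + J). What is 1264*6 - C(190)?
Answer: 7583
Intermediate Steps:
C(J) = 1 (C(J) = (2*J)/((2*J)) = (2*J)*(1/(2*J)) = 1)
1264*6 - C(190) = 1264*6 - 1*1 = 7584 - 1 = 7583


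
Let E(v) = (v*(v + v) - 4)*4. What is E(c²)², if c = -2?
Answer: 12544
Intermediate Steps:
E(v) = -16 + 8*v² (E(v) = (v*(2*v) - 4)*4 = (2*v² - 4)*4 = (-4 + 2*v²)*4 = -16 + 8*v²)
E(c²)² = (-16 + 8*((-2)²)²)² = (-16 + 8*4²)² = (-16 + 8*16)² = (-16 + 128)² = 112² = 12544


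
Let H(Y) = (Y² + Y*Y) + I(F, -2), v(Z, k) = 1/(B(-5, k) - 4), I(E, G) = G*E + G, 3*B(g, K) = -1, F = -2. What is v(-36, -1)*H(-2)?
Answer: -30/13 ≈ -2.3077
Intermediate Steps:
B(g, K) = -⅓ (B(g, K) = (⅓)*(-1) = -⅓)
I(E, G) = G + E*G (I(E, G) = E*G + G = G + E*G)
v(Z, k) = -3/13 (v(Z, k) = 1/(-⅓ - 4) = 1/(-13/3) = -3/13)
H(Y) = 2 + 2*Y² (H(Y) = (Y² + Y*Y) - 2*(1 - 2) = (Y² + Y²) - 2*(-1) = 2*Y² + 2 = 2 + 2*Y²)
v(-36, -1)*H(-2) = -3*(2 + 2*(-2)²)/13 = -3*(2 + 2*4)/13 = -3*(2 + 8)/13 = -3/13*10 = -30/13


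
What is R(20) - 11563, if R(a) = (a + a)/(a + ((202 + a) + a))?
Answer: -1514733/131 ≈ -11563.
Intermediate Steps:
R(a) = 2*a/(202 + 3*a) (R(a) = (2*a)/(a + (202 + 2*a)) = (2*a)/(202 + 3*a) = 2*a/(202 + 3*a))
R(20) - 11563 = 2*20/(202 + 3*20) - 11563 = 2*20/(202 + 60) - 11563 = 2*20/262 - 11563 = 2*20*(1/262) - 11563 = 20/131 - 11563 = -1514733/131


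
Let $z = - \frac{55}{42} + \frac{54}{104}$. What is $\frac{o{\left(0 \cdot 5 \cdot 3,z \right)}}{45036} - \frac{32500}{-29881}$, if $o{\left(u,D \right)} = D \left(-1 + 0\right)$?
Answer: $\frac{1598353427303}{1469527021872} \approx 1.0877$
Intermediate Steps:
$z = - \frac{863}{1092}$ ($z = \left(-55\right) \frac{1}{42} + 54 \cdot \frac{1}{104} = - \frac{55}{42} + \frac{27}{52} = - \frac{863}{1092} \approx -0.79029$)
$o{\left(u,D \right)} = - D$ ($o{\left(u,D \right)} = D \left(-1\right) = - D$)
$\frac{o{\left(0 \cdot 5 \cdot 3,z \right)}}{45036} - \frac{32500}{-29881} = \frac{\left(-1\right) \left(- \frac{863}{1092}\right)}{45036} - \frac{32500}{-29881} = \frac{863}{1092} \cdot \frac{1}{45036} - - \frac{32500}{29881} = \frac{863}{49179312} + \frac{32500}{29881} = \frac{1598353427303}{1469527021872}$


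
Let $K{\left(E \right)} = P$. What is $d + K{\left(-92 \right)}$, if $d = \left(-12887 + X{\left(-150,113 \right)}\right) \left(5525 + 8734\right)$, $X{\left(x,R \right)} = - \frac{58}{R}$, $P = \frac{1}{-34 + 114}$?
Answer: $- \frac{1661217987967}{9040} \approx -1.8376 \cdot 10^{8}$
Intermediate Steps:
$P = \frac{1}{80} \approx 0.0125$
$K{\left(E \right)} = \frac{1}{80}$
$d = - \frac{20765224851}{113}$ ($d = \left(-12887 - \frac{58}{113}\right) \left(5525 + 8734\right) = \left(-12887 - \frac{58}{113}\right) 14259 = \left(- \frac{1456289}{113}\right) 14259 = - \frac{20765224851}{113} \approx -1.8376 \cdot 10^{8}$)
$d + K{\left(-92 \right)} = - \frac{20765224851}{113} + \frac{1}{80} = - \frac{1661217987967}{9040}$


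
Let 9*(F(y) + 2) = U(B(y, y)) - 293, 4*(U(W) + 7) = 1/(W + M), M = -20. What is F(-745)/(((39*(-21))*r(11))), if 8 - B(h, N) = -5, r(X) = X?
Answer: 685/174636 ≈ 0.0039224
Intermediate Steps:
B(h, N) = 13 (B(h, N) = 8 - 1*(-5) = 8 + 5 = 13)
U(W) = -7 + 1/(4*(-20 + W)) (U(W) = -7 + 1/(4*(W - 20)) = -7 + 1/(4*(-20 + W)))
F(y) = -8905/252 (F(y) = -2 + ((561 - 28*13)/(4*(-20 + 13)) - 293)/9 = -2 + ((1/4)*(561 - 364)/(-7) - 293)/9 = -2 + ((1/4)*(-1/7)*197 - 293)/9 = -2 + (-197/28 - 293)/9 = -2 + (1/9)*(-8401/28) = -2 - 8401/252 = -8905/252)
F(-745)/(((39*(-21))*r(11))) = -8905/(252*((39*(-21))*11)) = -8905/(252*((-819*11))) = -8905/252/(-9009) = -8905/252*(-1/9009) = 685/174636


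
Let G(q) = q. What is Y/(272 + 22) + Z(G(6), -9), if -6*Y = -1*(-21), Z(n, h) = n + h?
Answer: -253/84 ≈ -3.0119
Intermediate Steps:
Z(n, h) = h + n
Y = -7/2 (Y = -(-1)*(-21)/6 = -1/6*21 = -7/2 ≈ -3.5000)
Y/(272 + 22) + Z(G(6), -9) = -7/2/(272 + 22) + (-9 + 6) = -7/2/294 - 3 = (1/294)*(-7/2) - 3 = -1/84 - 3 = -253/84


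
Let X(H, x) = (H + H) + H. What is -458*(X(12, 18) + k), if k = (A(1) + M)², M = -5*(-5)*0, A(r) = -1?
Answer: -16946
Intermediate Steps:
X(H, x) = 3*H (X(H, x) = 2*H + H = 3*H)
M = 0 (M = 25*0 = 0)
k = 1 (k = (-1 + 0)² = (-1)² = 1)
-458*(X(12, 18) + k) = -458*(3*12 + 1) = -458*(36 + 1) = -458*37 = -16946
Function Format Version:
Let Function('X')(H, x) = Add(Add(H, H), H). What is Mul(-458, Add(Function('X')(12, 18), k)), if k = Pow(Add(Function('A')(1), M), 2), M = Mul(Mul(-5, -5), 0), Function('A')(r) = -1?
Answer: -16946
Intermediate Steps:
Function('X')(H, x) = Mul(3, H) (Function('X')(H, x) = Add(Mul(2, H), H) = Mul(3, H))
M = 0 (M = Mul(25, 0) = 0)
k = 1 (k = Pow(Add(-1, 0), 2) = Pow(-1, 2) = 1)
Mul(-458, Add(Function('X')(12, 18), k)) = Mul(-458, Add(Mul(3, 12), 1)) = Mul(-458, Add(36, 1)) = Mul(-458, 37) = -16946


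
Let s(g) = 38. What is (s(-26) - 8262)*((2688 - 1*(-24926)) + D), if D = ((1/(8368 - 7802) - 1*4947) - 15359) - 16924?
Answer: 22380197360/283 ≈ 7.9082e+7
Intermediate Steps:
D = -21072179/566 (D = ((1/566 - 4947) - 15359) - 16924 = (-2800001/566 - 15359) - 16924 = -11493195/566 - 16924 = -21072179/566 ≈ -37230.)
(s(-26) - 8262)*((2688 - 1*(-24926)) + D) = (38 - 8262)*((2688 - 1*(-24926)) - 21072179/566) = -8224*((2688 + 24926) - 21072179/566) = -8224*(27614 - 21072179/566) = -8224*(-5442655/566) = 22380197360/283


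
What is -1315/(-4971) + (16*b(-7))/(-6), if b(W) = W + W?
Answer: 186899/4971 ≈ 37.598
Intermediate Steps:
b(W) = 2*W
-1315/(-4971) + (16*b(-7))/(-6) = -1315/(-4971) + (16*(2*(-7)))/(-6) = -1315*(-1/4971) + (16*(-14))*(-⅙) = 1315/4971 - 224*(-⅙) = 1315/4971 + 112/3 = 186899/4971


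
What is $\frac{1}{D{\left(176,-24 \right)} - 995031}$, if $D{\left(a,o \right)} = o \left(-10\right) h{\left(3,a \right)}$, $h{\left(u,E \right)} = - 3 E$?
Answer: $- \frac{1}{1121751} \approx -8.9146 \cdot 10^{-7}$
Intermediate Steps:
$D{\left(a,o \right)} = 30 a o$ ($D{\left(a,o \right)} = o \left(-10\right) \left(- 3 a\right) = - 10 o \left(- 3 a\right) = 30 a o$)
$\frac{1}{D{\left(176,-24 \right)} - 995031} = \frac{1}{30 \cdot 176 \left(-24\right) - 995031} = \frac{1}{-126720 - 995031} = \frac{1}{-1121751} = - \frac{1}{1121751}$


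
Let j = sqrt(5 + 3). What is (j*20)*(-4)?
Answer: -160*sqrt(2) ≈ -226.27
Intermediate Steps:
j = 2*sqrt(2) (j = sqrt(8) = 2*sqrt(2) ≈ 2.8284)
(j*20)*(-4) = ((2*sqrt(2))*20)*(-4) = (40*sqrt(2))*(-4) = -160*sqrt(2)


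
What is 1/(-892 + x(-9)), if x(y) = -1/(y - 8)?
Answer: -17/15163 ≈ -0.0011212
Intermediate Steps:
x(y) = -1/(-8 + y)
1/(-892 + x(-9)) = 1/(-892 - 1/(-8 - 9)) = 1/(-892 - 1/(-17)) = 1/(-892 - 1*(-1/17)) = 1/(-892 + 1/17) = 1/(-15163/17) = -17/15163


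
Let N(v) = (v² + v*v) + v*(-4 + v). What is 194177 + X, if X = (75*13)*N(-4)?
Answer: 256577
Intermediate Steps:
N(v) = 2*v² + v*(-4 + v) (N(v) = (v² + v²) + v*(-4 + v) = 2*v² + v*(-4 + v))
X = 62400 (X = (75*13)*(-4*(-4 + 3*(-4))) = 975*(-4*(-4 - 12)) = 975*(-4*(-16)) = 975*64 = 62400)
194177 + X = 194177 + 62400 = 256577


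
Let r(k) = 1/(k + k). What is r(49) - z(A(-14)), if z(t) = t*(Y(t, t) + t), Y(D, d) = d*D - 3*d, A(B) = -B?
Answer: -230495/98 ≈ -2352.0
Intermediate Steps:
Y(D, d) = -3*d + D*d (Y(D, d) = D*d - 3*d = -3*d + D*d)
z(t) = t*(t + t*(-3 + t)) (z(t) = t*(t*(-3 + t) + t) = t*(t + t*(-3 + t)))
r(k) = 1/(2*k)
r(49) - z(A(-14)) = (½)/49 - (-1*(-14))²*(-2 - 1*(-14)) = (½)*(1/49) - 14²*(-2 + 14) = 1/98 - 196*12 = 1/98 - 1*2352 = 1/98 - 2352 = -230495/98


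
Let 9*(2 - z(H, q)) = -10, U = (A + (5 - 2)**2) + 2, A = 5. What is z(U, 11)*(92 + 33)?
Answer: 3500/9 ≈ 388.89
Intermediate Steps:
U = 16 (U = (5 + (5 - 2)**2) + 2 = (5 + 3**2) + 2 = (5 + 9) + 2 = 14 + 2 = 16)
z(H, q) = 28/9 (z(H, q) = 2 - 1/9*(-10) = 2 + 10/9 = 28/9)
z(U, 11)*(92 + 33) = 28*(92 + 33)/9 = (28/9)*125 = 3500/9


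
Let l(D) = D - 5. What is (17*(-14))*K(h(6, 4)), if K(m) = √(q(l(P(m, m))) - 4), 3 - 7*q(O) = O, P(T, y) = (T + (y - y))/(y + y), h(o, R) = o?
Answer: -17*I*√574 ≈ -407.29*I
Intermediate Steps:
P(T, y) = T/(2*y) (P(T, y) = (T + 0)/((2*y)) = T*(1/(2*y)) = T/(2*y))
l(D) = -5 + D
q(O) = 3/7 - O/7
K(m) = I*√574/14 (K(m) = √((3/7 - (-5 + m/(2*m))/7) - 4) = √((3/7 - (-5 + ½)/7) - 4) = √((3/7 - ⅐*(-9/2)) - 4) = √((3/7 + 9/14) - 4) = √(15/14 - 4) = √(-41/14) = I*√574/14)
(17*(-14))*K(h(6, 4)) = (17*(-14))*(I*√574/14) = -17*I*√574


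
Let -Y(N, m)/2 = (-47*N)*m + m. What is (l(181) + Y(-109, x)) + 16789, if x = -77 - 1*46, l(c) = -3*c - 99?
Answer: 1276651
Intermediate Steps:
l(c) = -99 - 3*c
x = -123 (x = -77 - 46 = -123)
Y(N, m) = -2*m + 94*N*m (Y(N, m) = -2*((-47*N)*m + m) = -2*(-47*N*m + m) = -2*(m - 47*N*m) = -2*m + 94*N*m)
(l(181) + Y(-109, x)) + 16789 = ((-99 - 3*181) + 2*(-123)*(-1 + 47*(-109))) + 16789 = ((-99 - 543) + 2*(-123)*(-1 - 5123)) + 16789 = (-642 + 2*(-123)*(-5124)) + 16789 = (-642 + 1260504) + 16789 = 1259862 + 16789 = 1276651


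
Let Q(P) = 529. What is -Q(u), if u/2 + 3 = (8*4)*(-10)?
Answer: -529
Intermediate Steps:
u = -646 (u = -6 + 2*((8*4)*(-10)) = -6 + 2*(32*(-10)) = -6 + 2*(-320) = -6 - 640 = -646)
-Q(u) = -1*529 = -529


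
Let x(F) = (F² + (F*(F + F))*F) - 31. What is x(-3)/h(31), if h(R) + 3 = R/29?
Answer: 551/14 ≈ 39.357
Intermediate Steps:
h(R) = -3 + R/29
x(F) = -31 + F² + 2*F³ (x(F) = (F² + (F*(2*F))*F) - 31 = (F² + (2*F²)*F) - 31 = (F² + 2*F³) - 31 = -31 + F² + 2*F³)
x(-3)/h(31) = (-31 + (-3)² + 2*(-3)³)/(-3 + (1/29)*31) = (-31 + 9 + 2*(-27))/(-3 + 31/29) = (-31 + 9 - 54)/(-56/29) = -76*(-29/56) = 551/14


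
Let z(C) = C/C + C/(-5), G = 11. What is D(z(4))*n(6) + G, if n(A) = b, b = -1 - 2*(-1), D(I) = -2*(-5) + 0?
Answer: 21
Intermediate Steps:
z(C) = 1 - C/5 (z(C) = 1 + C*(-1/5) = 1 - C/5)
D(I) = 10 (D(I) = 10 + 0 = 10)
b = 1 (b = -1 + 2 = 1)
n(A) = 1
D(z(4))*n(6) + G = 10*1 + 11 = 10 + 11 = 21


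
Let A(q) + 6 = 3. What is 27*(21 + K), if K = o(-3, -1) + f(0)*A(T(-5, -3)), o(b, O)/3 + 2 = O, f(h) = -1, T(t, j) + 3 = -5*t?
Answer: 405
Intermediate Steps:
T(t, j) = -3 - 5*t
A(q) = -3 (A(q) = -6 + 3 = -3)
o(b, O) = -6 + 3*O
K = -6 (K = (-6 + 3*(-1)) - 1*(-3) = (-6 - 3) + 3 = -9 + 3 = -6)
27*(21 + K) = 27*(21 - 6) = 27*15 = 405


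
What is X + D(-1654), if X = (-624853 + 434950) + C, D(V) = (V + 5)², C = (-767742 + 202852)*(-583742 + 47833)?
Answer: 302732164308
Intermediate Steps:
C = 302729635010 (C = -564890*(-535909) = 302729635010)
D(V) = (5 + V)²
X = 302729445107 (X = (-624853 + 434950) + 302729635010 = -189903 + 302729635010 = 302729445107)
X + D(-1654) = 302729445107 + (5 - 1654)² = 302729445107 + (-1649)² = 302729445107 + 2719201 = 302732164308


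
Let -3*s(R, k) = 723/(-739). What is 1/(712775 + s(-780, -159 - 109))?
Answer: 739/526740966 ≈ 1.4030e-6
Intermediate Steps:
s(R, k) = 241/739 (s(R, k) = -241/(-739) = -241*(-1)/739 = -⅓*(-723/739) = 241/739)
1/(712775 + s(-780, -159 - 109)) = 1/(712775 + 241/739) = 1/(526740966/739) = 739/526740966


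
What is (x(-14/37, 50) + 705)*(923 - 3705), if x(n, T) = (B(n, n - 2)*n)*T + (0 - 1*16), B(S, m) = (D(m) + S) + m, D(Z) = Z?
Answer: -2994102462/1369 ≈ -2.1871e+6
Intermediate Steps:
B(S, m) = S + 2*m (B(S, m) = (m + S) + m = (S + m) + m = S + 2*m)
x(n, T) = -16 + T*n*(-4 + 3*n) (x(n, T) = ((n + 2*(n - 2))*n)*T + (0 - 1*16) = ((n + 2*(-2 + n))*n)*T + (0 - 16) = ((n + (-4 + 2*n))*n)*T - 16 = ((-4 + 3*n)*n)*T - 16 = (n*(-4 + 3*n))*T - 16 = T*n*(-4 + 3*n) - 16 = -16 + T*n*(-4 + 3*n))
(x(-14/37, 50) + 705)*(923 - 3705) = ((-16 + 50*(-14/37)*(-4 + 3*(-14/37))) + 705)*(923 - 3705) = ((-16 + 50*(-14*1/37)*(-4 + 3*(-14*1/37))) + 705)*(-2782) = ((-16 + 50*(-14/37)*(-4 + 3*(-14/37))) + 705)*(-2782) = ((-16 + 50*(-14/37)*(-4 - 42/37)) + 705)*(-2782) = ((-16 + 50*(-14/37)*(-190/37)) + 705)*(-2782) = ((-16 + 133000/1369) + 705)*(-2782) = (111096/1369 + 705)*(-2782) = (1076241/1369)*(-2782) = -2994102462/1369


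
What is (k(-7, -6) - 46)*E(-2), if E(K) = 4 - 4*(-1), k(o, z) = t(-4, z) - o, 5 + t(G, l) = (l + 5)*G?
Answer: -320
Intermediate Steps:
t(G, l) = -5 + G*(5 + l) (t(G, l) = -5 + (l + 5)*G = -5 + (5 + l)*G = -5 + G*(5 + l))
k(o, z) = -25 - o - 4*z (k(o, z) = (-5 + 5*(-4) - 4*z) - o = (-5 - 20 - 4*z) - o = (-25 - 4*z) - o = -25 - o - 4*z)
E(K) = 8 (E(K) = 4 + 4 = 8)
(k(-7, -6) - 46)*E(-2) = ((-25 - 1*(-7) - 4*(-6)) - 46)*8 = ((-25 + 7 + 24) - 46)*8 = (6 - 46)*8 = -40*8 = -320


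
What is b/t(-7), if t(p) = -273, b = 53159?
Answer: -53159/273 ≈ -194.72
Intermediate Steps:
b/t(-7) = 53159/(-273) = 53159*(-1/273) = -53159/273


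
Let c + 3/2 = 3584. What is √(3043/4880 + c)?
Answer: √5333121115/1220 ≈ 59.859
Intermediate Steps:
c = 7165/2 (c = -3/2 + 3584 = 7165/2 ≈ 3582.5)
√(3043/4880 + c) = √(3043/4880 + 7165/2) = √(17485643/4880) = √5333121115/1220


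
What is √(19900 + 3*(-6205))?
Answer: √1285 ≈ 35.847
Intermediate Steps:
√(19900 + 3*(-6205)) = √(19900 - 18615) = √1285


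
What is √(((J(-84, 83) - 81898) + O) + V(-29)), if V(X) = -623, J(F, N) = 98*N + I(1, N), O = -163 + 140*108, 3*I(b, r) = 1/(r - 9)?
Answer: I*√2928947898/222 ≈ 243.78*I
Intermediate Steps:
I(b, r) = 1/(3*(-9 + r)) (I(b, r) = 1/(3*(r - 9)) = 1/(3*(-9 + r)))
O = 14957 (O = -163 + 15120 = 14957)
J(F, N) = 98*N + 1/(3*(-9 + N))
√(((J(-84, 83) - 81898) + O) + V(-29)) = √((((1 + 294*83*(-9 + 83))/(3*(-9 + 83)) - 81898) + 14957) - 623) = √((((⅓)*(1 + 294*83*74)/74 - 81898) + 14957) - 623) = √((((⅓)*(1/74)*(1 + 1805748) - 81898) + 14957) - 623) = √((((⅓)*(1/74)*1805749 - 81898) + 14957) - 623) = √(((1805749/222 - 81898) + 14957) - 623) = √((-16375607/222 + 14957) - 623) = √(-13055153/222 - 623) = √(-13193459/222) = I*√2928947898/222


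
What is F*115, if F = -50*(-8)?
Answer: 46000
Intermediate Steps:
F = 400
F*115 = 400*115 = 46000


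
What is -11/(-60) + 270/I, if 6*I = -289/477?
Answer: -46361221/17340 ≈ -2673.7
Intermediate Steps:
I = -289/2862 (I = (-289/477)/6 = (-289*1/477)/6 = (⅙)*(-289/477) = -289/2862 ≈ -0.10098)
-11/(-60) + 270/I = -11/(-60) + 270/(-289/2862) = -11*(-1/60) + 270*(-2862/289) = 11/60 - 772740/289 = -46361221/17340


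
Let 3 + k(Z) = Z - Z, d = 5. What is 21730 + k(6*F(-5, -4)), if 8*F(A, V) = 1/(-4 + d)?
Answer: 21727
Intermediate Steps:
F(A, V) = ⅛ (F(A, V) = 1/(8*(-4 + 5)) = (⅛)/1 = (⅛)*1 = ⅛)
k(Z) = -3 (k(Z) = -3 + (Z - Z) = -3 + 0 = -3)
21730 + k(6*F(-5, -4)) = 21730 - 3 = 21727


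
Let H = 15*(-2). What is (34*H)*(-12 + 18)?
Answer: -6120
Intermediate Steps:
H = -30
(34*H)*(-12 + 18) = (34*(-30))*(-12 + 18) = -1020*6 = -6120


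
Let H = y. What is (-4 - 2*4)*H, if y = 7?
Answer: -84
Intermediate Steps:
H = 7
(-4 - 2*4)*H = (-4 - 2*4)*7 = (-4 - 8)*7 = -12*7 = -84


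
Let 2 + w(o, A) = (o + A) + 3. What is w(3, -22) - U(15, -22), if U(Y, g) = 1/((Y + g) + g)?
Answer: -521/29 ≈ -17.966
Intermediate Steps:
w(o, A) = 1 + A + o (w(o, A) = -2 + ((o + A) + 3) = -2 + ((A + o) + 3) = -2 + (3 + A + o) = 1 + A + o)
U(Y, g) = 1/(Y + 2*g)
w(3, -22) - U(15, -22) = (1 - 22 + 3) - 1/(15 + 2*(-22)) = -18 - 1/(15 - 44) = -18 - 1/(-29) = -18 - 1*(-1/29) = -18 + 1/29 = -521/29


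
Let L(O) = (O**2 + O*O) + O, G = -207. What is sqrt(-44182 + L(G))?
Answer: sqrt(41309) ≈ 203.25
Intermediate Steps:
L(O) = O + 2*O**2 (L(O) = (O**2 + O**2) + O = 2*O**2 + O = O + 2*O**2)
sqrt(-44182 + L(G)) = sqrt(-44182 - 207*(1 + 2*(-207))) = sqrt(-44182 - 207*(1 - 414)) = sqrt(-44182 - 207*(-413)) = sqrt(-44182 + 85491) = sqrt(41309)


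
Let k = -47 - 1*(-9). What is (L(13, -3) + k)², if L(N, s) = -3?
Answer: 1681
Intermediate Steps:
k = -38 (k = -47 + 9 = -38)
(L(13, -3) + k)² = (-3 - 38)² = (-41)² = 1681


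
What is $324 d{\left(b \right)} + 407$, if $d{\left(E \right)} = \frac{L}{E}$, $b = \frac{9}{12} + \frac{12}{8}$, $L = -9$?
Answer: $-889$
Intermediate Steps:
$b = \frac{9}{4}$ ($b = 9 \cdot \frac{1}{12} + 12 \cdot \frac{1}{8} = \frac{3}{4} + \frac{3}{2} = \frac{9}{4} \approx 2.25$)
$d{\left(E \right)} = - \frac{9}{E}$
$324 d{\left(b \right)} + 407 = 324 \left(- \frac{9}{\frac{9}{4}}\right) + 407 = 324 \left(\left(-9\right) \frac{4}{9}\right) + 407 = 324 \left(-4\right) + 407 = -1296 + 407 = -889$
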